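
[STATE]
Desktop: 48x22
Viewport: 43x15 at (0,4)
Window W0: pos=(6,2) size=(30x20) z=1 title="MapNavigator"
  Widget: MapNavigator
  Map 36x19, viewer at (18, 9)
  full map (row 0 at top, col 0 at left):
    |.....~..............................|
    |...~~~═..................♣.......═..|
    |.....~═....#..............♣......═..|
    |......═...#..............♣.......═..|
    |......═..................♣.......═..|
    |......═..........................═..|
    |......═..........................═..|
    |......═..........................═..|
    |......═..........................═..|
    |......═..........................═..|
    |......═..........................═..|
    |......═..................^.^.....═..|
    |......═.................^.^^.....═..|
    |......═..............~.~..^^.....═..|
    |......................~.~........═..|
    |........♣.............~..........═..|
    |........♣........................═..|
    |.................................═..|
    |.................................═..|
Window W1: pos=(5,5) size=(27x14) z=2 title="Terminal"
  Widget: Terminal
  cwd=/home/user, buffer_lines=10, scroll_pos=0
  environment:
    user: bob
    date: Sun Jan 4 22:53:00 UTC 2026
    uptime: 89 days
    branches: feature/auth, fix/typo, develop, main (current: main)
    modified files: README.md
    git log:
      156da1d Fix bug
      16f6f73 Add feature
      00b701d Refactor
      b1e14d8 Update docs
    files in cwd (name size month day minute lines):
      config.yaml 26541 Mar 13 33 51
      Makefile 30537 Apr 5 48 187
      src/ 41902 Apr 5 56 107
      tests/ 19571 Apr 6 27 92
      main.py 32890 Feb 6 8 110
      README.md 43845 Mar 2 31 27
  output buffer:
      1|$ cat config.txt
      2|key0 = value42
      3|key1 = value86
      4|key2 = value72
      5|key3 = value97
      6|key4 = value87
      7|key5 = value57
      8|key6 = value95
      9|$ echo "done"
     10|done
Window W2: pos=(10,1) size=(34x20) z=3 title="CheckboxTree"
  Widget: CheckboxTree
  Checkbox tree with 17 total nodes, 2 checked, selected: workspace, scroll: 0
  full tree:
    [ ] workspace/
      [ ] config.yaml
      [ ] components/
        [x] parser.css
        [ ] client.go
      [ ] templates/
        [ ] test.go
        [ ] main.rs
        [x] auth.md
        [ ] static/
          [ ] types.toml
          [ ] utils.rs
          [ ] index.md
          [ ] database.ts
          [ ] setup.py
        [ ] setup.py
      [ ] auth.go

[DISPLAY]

      ┠───┃>[-] workspace/                 
     ┏━━━━┃   [ ] config.yaml              
     ┃ Ter┃   [-] components/              
     ┠────┃     [x] parser.css             
     ┃$ ca┃     [ ] client.go              
     ┃key0┃   [-] templates/               
     ┃key1┃     [ ] test.go                
     ┃key2┃     [ ] main.rs                
     ┃key3┃     [x] auth.md                
     ┃key4┃     [ ] static/                
     ┃key5┃       [ ] types.toml           
     ┃key6┃       [ ] utils.rs             
     ┃$ ec┃       [ ] index.md             
     ┃done┃       [ ] database.ts          
     ┗━━━━┃       [ ] setup.py             


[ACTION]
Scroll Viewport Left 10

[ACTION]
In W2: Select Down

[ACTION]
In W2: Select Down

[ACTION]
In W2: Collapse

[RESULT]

      ┠───┃ [-] workspace/                 
     ┏━━━━┃   [ ] config.yaml              
     ┃ Ter┃>  [-] components/              
     ┠────┃   [-] templates/               
     ┃$ ca┃     [ ] test.go                
     ┃key0┃     [ ] main.rs                
     ┃key1┃     [x] auth.md                
     ┃key2┃     [ ] static/                
     ┃key3┃       [ ] types.toml           
     ┃key4┃       [ ] utils.rs             
     ┃key5┃       [ ] index.md             
     ┃key6┃       [ ] database.ts          
     ┃$ ec┃       [ ] setup.py             
     ┃done┃     [ ] setup.py               
     ┗━━━━┃   [ ] auth.go                  


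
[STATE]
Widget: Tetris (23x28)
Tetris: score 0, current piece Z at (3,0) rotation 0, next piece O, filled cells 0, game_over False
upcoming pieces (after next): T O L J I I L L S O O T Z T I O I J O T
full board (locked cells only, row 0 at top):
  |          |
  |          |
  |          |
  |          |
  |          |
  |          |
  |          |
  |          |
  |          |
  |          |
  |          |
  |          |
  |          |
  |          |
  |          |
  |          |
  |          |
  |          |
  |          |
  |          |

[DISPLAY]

   ▓▓     │Next:       
    ▓▓    │▓▓          
          │▓▓          
          │            
          │            
          │            
          │Score:      
          │0           
          │            
          │            
          │            
          │            
          │            
          │            
          │            
          │            
          │            
          │            
          │            
          │            
          │            
          │            
          │            
          │            
          │            
          │            
          │            
          │            


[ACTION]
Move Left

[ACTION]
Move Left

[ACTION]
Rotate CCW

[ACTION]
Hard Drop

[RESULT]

    ▓▓    │Next:       
    ▓▓    │ ▒          
          │▒▒▒         
          │            
          │            
          │            
          │Score:      
          │0           
          │            
          │            
          │            
          │            
          │            
          │            
          │            
          │            
          │            
  ▓       │            
 ▓▓       │            
 ▓        │            
          │            
          │            
          │            
          │            
          │            
          │            
          │            
          │            


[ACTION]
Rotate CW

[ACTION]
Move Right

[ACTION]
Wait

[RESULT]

          │Next:       
     ▓▓   │ ▒          
     ▓▓   │▒▒▒         
          │            
          │            
          │            
          │Score:      
          │0           
          │            
          │            
          │            
          │            
          │            
          │            
          │            
          │            
          │            
  ▓       │            
 ▓▓       │            
 ▓        │            
          │            
          │            
          │            
          │            
          │            
          │            
          │            
          │            


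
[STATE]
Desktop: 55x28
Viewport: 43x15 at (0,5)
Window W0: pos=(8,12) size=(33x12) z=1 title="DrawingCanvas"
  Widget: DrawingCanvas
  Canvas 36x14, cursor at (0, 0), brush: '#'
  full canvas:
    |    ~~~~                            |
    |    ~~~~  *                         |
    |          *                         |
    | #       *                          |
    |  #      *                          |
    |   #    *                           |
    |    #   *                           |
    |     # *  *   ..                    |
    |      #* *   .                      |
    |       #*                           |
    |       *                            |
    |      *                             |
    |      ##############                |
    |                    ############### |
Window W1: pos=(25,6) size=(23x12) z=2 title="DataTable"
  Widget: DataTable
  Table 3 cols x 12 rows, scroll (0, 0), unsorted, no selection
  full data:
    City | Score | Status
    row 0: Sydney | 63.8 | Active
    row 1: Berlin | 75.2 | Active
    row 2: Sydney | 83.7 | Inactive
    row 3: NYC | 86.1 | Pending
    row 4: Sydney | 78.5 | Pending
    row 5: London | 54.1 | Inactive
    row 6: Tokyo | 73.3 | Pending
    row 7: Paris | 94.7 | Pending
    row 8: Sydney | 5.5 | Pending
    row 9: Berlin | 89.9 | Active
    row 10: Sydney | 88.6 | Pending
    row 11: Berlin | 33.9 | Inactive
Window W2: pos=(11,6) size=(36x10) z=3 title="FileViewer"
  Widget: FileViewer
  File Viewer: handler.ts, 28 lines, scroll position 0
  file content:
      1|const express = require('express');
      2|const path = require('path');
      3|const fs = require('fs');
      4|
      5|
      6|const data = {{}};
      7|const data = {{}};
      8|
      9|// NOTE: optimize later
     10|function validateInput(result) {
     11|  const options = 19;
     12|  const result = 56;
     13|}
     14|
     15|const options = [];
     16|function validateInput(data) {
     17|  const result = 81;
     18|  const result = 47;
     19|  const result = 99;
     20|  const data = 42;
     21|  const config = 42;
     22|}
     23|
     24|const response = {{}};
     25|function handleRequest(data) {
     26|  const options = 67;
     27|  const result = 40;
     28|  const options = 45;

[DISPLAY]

                                           
           ┏━━━━━━━━━━━━━━━━━━━━━━━━━━━━━━━
           ┃ FileViewer                    
           ┠───────────────────────────────
           ┃const express = require('expres
           ┃const path = require('path');  
           ┃const fs = require('fs');      
        ┏━━┃                               
        ┃ D┃                               
        ┠──┃const data = {{}};             
        ┃+ ┗━━━━━━━━━━━━━━━━━━━━━━━━━━━━━━━
        ┃    ~~~~  *     ┃London│54.1 │Inac
        ┃          *     ┗━━━━━━━━━━━━━━━━━
        ┃ #       *                     ┃  
        ┃  #      *                     ┃  


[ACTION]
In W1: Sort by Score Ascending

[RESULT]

                                           
           ┏━━━━━━━━━━━━━━━━━━━━━━━━━━━━━━━
           ┃ FileViewer                    
           ┠───────────────────────────────
           ┃const express = require('expres
           ┃const path = require('path');  
           ┃const fs = require('fs');      
        ┏━━┃                               
        ┃ D┃                               
        ┠──┃const data = {{}};             
        ┃+ ┗━━━━━━━━━━━━━━━━━━━━━━━━━━━━━━━
        ┃    ~~~~  *     ┃Berlin│75.2 │Acti
        ┃          *     ┗━━━━━━━━━━━━━━━━━
        ┃ #       *                     ┃  
        ┃  #      *                     ┃  


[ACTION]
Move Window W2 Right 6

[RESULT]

                                           
                 ┏━━━━━━━━━━━━━━━━━━━━━━━━━
                 ┃ FileViewer              
                 ┠─────────────────────────
                 ┃const express = require('
                 ┃const path = require('pat
                 ┃const fs = require('fs');
        ┏━━━━━━━━┃                         
        ┃ Drawing┃                         
        ┠────────┃const data = {{}};       
        ┃+   ~~~~┗━━━━━━━━━━━━━━━━━━━━━━━━━
        ┃    ~~~~  *     ┃Berlin│75.2 │Acti
        ┃          *     ┗━━━━━━━━━━━━━━━━━
        ┃ #       *                     ┃  
        ┃  #      *                     ┃  


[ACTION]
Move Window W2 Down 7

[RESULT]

                                           
                         ┏━━━━━━━━━━━━━━━━━
                         ┃ DataTable       
                         ┠─────────────────
                         ┃City  │Scor▲│Stat
                         ┃──────┼─────┼────
                         ┃Sydney│5.5  │Pend
        ┏━━━━━━━━━━━━━━━━┃Berlin│33.9 │Inac
        ┃ Drawing┏━━━━━━━━━━━━━━━━━━━━━━━━━
        ┠────────┃ FileViewer              
        ┃+   ~~~~┠─────────────────────────
        ┃    ~~~~┃const express = require('
        ┃        ┃const path = require('pat
        ┃ #      ┃const fs = require('fs');
        ┃  #     ┃                         


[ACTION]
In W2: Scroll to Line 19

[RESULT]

                                           
                         ┏━━━━━━━━━━━━━━━━━
                         ┃ DataTable       
                         ┠─────────────────
                         ┃City  │Scor▲│Stat
                         ┃──────┼─────┼────
                         ┃Sydney│5.5  │Pend
        ┏━━━━━━━━━━━━━━━━┃Berlin│33.9 │Inac
        ┃ Drawing┏━━━━━━━━━━━━━━━━━━━━━━━━━
        ┠────────┃ FileViewer              
        ┃+   ~~~~┠─────────────────────────
        ┃    ~~~~┃  const result = 99;     
        ┃        ┃  const data = 42;       
        ┃ #      ┃  const config = 42;     
        ┃  #     ┃}                        


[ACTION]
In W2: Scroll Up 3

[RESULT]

                                           
                         ┏━━━━━━━━━━━━━━━━━
                         ┃ DataTable       
                         ┠─────────────────
                         ┃City  │Scor▲│Stat
                         ┃──────┼─────┼────
                         ┃Sydney│5.5  │Pend
        ┏━━━━━━━━━━━━━━━━┃Berlin│33.9 │Inac
        ┃ Drawing┏━━━━━━━━━━━━━━━━━━━━━━━━━
        ┠────────┃ FileViewer              
        ┃+   ~~~~┠─────────────────────────
        ┃    ~~~~┃function validateInput(da
        ┃        ┃  const result = 81;     
        ┃ #      ┃  const result = 47;     
        ┃  #     ┃  const result = 99;     


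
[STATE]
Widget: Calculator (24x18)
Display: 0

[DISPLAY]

                       0
┌───┬───┬───┬───┐       
│ 7 │ 8 │ 9 │ ÷ │       
├───┼───┼───┼───┤       
│ 4 │ 5 │ 6 │ × │       
├───┼───┼───┼───┤       
│ 1 │ 2 │ 3 │ - │       
├───┼───┼───┼───┤       
│ 0 │ . │ = │ + │       
├───┼───┼───┼───┤       
│ C │ MC│ MR│ M+│       
└───┴───┴───┴───┘       
                        
                        
                        
                        
                        
                        


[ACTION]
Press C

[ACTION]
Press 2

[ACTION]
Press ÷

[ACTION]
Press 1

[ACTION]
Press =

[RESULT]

                       2
┌───┬───┬───┬───┐       
│ 7 │ 8 │ 9 │ ÷ │       
├───┼───┼───┼───┤       
│ 4 │ 5 │ 6 │ × │       
├───┼───┼───┼───┤       
│ 1 │ 2 │ 3 │ - │       
├───┼───┼───┼───┤       
│ 0 │ . │ = │ + │       
├───┼───┼───┼───┤       
│ C │ MC│ MR│ M+│       
└───┴───┴───┴───┘       
                        
                        
                        
                        
                        
                        


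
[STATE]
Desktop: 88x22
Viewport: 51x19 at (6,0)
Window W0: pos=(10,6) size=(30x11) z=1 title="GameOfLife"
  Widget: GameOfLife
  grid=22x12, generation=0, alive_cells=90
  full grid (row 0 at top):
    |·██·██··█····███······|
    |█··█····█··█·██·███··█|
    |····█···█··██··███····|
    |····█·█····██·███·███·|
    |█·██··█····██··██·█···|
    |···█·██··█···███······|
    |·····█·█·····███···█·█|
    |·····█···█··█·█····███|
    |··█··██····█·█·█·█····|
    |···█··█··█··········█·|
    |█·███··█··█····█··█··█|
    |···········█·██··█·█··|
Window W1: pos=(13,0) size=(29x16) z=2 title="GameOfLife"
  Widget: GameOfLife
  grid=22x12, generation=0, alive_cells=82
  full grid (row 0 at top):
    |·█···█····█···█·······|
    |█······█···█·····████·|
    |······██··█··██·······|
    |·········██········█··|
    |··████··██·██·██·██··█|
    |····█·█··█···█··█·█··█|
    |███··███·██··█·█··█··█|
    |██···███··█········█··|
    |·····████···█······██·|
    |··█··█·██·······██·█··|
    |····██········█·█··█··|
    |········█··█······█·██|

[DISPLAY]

       ┏━━━━━━━━━━━━━━━━━━━━━━━━━━━┓               
       ┃ GameOfLife                ┃               
       ┠───────────────────────────┨               
       ┃Gen: 0                     ┃               
       ┃·█···█····█···█·······     ┃               
       ┃█······█···█·····████·     ┃               
    ┏━━┃······██··█··██·······     ┃               
    ┃ G┃·········██········█··     ┃               
    ┠──┃··████··██·██·██·██··█     ┃               
    ┃Ge┃····█·█··█···█··█·█··█     ┃               
    ┃··┃███··███·██··█·█··█··█     ┃               
    ┃█·┃██···███··█········█··     ┃               
    ┃··┃·····████···█······██·     ┃               
    ┃··┃··█··█·██·······██·█··     ┃               
    ┃··┃····██········█·█··█··     ┃               
    ┃··┗━━━━━━━━━━━━━━━━━━━━━━━━━━━┛               
    ┗━━━━━━━━━━━━━━━━━━━━━━━━━━━━┛                 
                                                   
                                                   


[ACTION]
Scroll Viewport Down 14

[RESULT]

       ┃Gen: 0                     ┃               
       ┃·█···█····█···█·······     ┃               
       ┃█······█···█·····████·     ┃               
    ┏━━┃······██··█··██·······     ┃               
    ┃ G┃·········██········█··     ┃               
    ┠──┃··████··██·██·██·██··█     ┃               
    ┃Ge┃····█·█··█···█··█·█··█     ┃               
    ┃··┃███··███·██··█·█··█··█     ┃               
    ┃█·┃██···███··█········█··     ┃               
    ┃··┃·····████···█······██·     ┃               
    ┃··┃··█··█·██·······██·█··     ┃               
    ┃··┃····██········█·█··█··     ┃               
    ┃··┗━━━━━━━━━━━━━━━━━━━━━━━━━━━┛               
    ┗━━━━━━━━━━━━━━━━━━━━━━━━━━━━┛                 
                                                   
                                                   
                                                   
                                                   
                                                   


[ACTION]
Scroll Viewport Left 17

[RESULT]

             ┃Gen: 0                     ┃         
             ┃·█···█····█···█·······     ┃         
             ┃█······█···█·····████·     ┃         
          ┏━━┃······██··█··██·······     ┃         
          ┃ G┃·········██········█··     ┃         
          ┠──┃··████··██·██·██·██··█     ┃         
          ┃Ge┃····█·█··█···█··█·█··█     ┃         
          ┃··┃███··███·██··█·█··█··█     ┃         
          ┃█·┃██···███··█········█··     ┃         
          ┃··┃·····████···█······██·     ┃         
          ┃··┃··█··█·██·······██·█··     ┃         
          ┃··┃····██········█·█··█··     ┃         
          ┃··┗━━━━━━━━━━━━━━━━━━━━━━━━━━━┛         
          ┗━━━━━━━━━━━━━━━━━━━━━━━━━━━━┛           
                                                   
                                                   
                                                   
                                                   
                                                   


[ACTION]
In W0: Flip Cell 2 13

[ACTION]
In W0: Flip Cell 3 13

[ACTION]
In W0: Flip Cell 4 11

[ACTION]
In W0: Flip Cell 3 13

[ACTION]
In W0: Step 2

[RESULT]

             ┃Gen: 0                     ┃         
             ┃·█···█····█···█·······     ┃         
             ┃█······█···█·····████·     ┃         
          ┏━━┃······██··█··██·······     ┃         
          ┃ G┃·········██········█··     ┃         
          ┠──┃··████··██·██·██·██··█     ┃         
          ┃Ge┃····█·█··█···█··█·█··█     ┃         
          ┃··┃███··███·██··█·█··█··█     ┃         
          ┃··┃██···███··█········█··     ┃         
          ┃··┃·····████···█······██·     ┃         
          ┃··┃··█··█·██·······██·█··     ┃         
          ┃··┃····██········█·█··█··     ┃         
          ┃··┗━━━━━━━━━━━━━━━━━━━━━━━━━━━┛         
          ┗━━━━━━━━━━━━━━━━━━━━━━━━━━━━┛           
                                                   
                                                   
                                                   
                                                   
                                                   


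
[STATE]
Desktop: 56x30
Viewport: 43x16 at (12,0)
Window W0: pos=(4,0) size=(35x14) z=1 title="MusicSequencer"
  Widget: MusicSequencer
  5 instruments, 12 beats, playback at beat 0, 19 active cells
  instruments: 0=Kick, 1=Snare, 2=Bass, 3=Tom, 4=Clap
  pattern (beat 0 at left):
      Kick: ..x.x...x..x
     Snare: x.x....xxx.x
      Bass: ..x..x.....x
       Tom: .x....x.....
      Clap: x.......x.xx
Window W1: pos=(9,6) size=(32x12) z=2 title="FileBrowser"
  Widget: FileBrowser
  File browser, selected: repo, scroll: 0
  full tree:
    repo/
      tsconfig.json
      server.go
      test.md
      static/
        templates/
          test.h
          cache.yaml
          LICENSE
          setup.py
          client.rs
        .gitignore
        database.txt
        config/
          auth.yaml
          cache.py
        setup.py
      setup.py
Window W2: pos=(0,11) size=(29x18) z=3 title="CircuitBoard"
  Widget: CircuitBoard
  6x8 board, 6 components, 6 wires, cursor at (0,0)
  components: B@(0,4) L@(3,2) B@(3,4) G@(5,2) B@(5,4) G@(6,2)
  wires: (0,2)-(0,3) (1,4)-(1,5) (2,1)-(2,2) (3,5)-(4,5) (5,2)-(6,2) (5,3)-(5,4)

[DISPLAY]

━━━━━━━━━━━━━━━━━━━━━━━━━━┓                
equencer                  ┃                
──────────────────────────┨                
12345678901               ┃                
·█·█···█··█               ┃                
·█····███·█               ┃                
━━━━━━━━━━━━━━━━━━━━━━━━━━━━┓              
ileBrowser                  ┃              
────────────────────────────┨              
[-] repo/                   ┃              
  tsconfig.json             ┃              
━━━━━━━━━━━━━━━━┓           ┃              
rd              ┃           ┃              
────────────────┨           ┃              
4 5             ┃           ┃              
 · ─ ·   B      ┃           ┃              


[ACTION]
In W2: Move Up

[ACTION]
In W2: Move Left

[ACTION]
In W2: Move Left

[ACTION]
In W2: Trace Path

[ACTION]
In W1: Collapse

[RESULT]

━━━━━━━━━━━━━━━━━━━━━━━━━━┓                
equencer                  ┃                
──────────────────────────┨                
12345678901               ┃                
·█·█···█··█               ┃                
·█····███·█               ┃                
━━━━━━━━━━━━━━━━━━━━━━━━━━━━┓              
ileBrowser                  ┃              
────────────────────────────┨              
[+] repo/                   ┃              
                            ┃              
━━━━━━━━━━━━━━━━┓           ┃              
rd              ┃           ┃              
────────────────┨           ┃              
4 5             ┃           ┃              
 · ─ ·   B      ┃           ┃              


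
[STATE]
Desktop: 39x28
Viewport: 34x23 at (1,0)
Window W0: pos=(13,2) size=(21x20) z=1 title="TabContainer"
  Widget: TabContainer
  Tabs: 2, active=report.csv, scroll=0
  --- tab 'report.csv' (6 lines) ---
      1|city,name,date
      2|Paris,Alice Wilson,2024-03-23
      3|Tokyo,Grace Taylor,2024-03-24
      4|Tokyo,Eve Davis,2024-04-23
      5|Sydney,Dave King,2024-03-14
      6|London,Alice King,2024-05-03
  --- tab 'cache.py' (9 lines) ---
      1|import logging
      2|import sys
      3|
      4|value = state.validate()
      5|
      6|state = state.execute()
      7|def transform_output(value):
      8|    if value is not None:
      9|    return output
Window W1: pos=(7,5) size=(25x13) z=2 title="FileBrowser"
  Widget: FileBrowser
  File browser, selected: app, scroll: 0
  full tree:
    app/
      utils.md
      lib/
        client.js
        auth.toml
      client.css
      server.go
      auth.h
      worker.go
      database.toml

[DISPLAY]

                                  
                                  
            ┏━━━━━━━━━━━━━━━━━━━┓ 
            ┃ TabContainer      ┃ 
            ┠───────────────────┨ 
      ┏━━━━━━━━━━━━━━━━━━━━━━━┓e┃ 
      ┃ FileBrowser           ┃─┃ 
      ┠───────────────────────┨ ┃ 
      ┃> [-] app/             ┃,┃ 
      ┃    utils.md           ┃,┃ 
      ┃    [+] lib/           ┃2┃ 
      ┃    client.css         ┃0┃ 
      ┃    server.go          ┃2┃ 
      ┃    auth.h             ┃ ┃ 
      ┃    worker.go          ┃ ┃ 
      ┃    database.toml      ┃ ┃ 
      ┃                       ┃ ┃ 
      ┗━━━━━━━━━━━━━━━━━━━━━━━┛ ┃ 
            ┃                   ┃ 
            ┃                   ┃ 
            ┃                   ┃ 
            ┗━━━━━━━━━━━━━━━━━━━┛ 
                                  


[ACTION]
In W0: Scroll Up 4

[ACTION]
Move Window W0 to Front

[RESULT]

                                  
                                  
            ┏━━━━━━━━━━━━━━━━━━━┓ 
            ┃ TabContainer      ┃ 
            ┠───────────────────┨ 
      ┏━━━━━┃[report.csv]│ cache┃ 
      ┃ File┃───────────────────┃ 
      ┠─────┃city,name,date     ┃ 
      ┃> [-]┃Paris,Alice Wilson,┃ 
      ┃    u┃Tokyo,Grace Taylor,┃ 
      ┃    [┃Tokyo,Eve Davis,202┃ 
      ┃    c┃Sydney,Dave King,20┃ 
      ┃    s┃London,Alice King,2┃ 
      ┃    a┃                   ┃ 
      ┃    w┃                   ┃ 
      ┃    d┃                   ┃ 
      ┃     ┃                   ┃ 
      ┗━━━━━┃                   ┃ 
            ┃                   ┃ 
            ┃                   ┃ 
            ┃                   ┃ 
            ┗━━━━━━━━━━━━━━━━━━━┛ 
                                  


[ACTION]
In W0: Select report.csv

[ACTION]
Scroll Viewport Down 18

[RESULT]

      ┏━━━━━┃[report.csv]│ cache┃ 
      ┃ File┃───────────────────┃ 
      ┠─────┃city,name,date     ┃ 
      ┃> [-]┃Paris,Alice Wilson,┃ 
      ┃    u┃Tokyo,Grace Taylor,┃ 
      ┃    [┃Tokyo,Eve Davis,202┃ 
      ┃    c┃Sydney,Dave King,20┃ 
      ┃    s┃London,Alice King,2┃ 
      ┃    a┃                   ┃ 
      ┃    w┃                   ┃ 
      ┃    d┃                   ┃ 
      ┃     ┃                   ┃ 
      ┗━━━━━┃                   ┃ 
            ┃                   ┃ 
            ┃                   ┃ 
            ┃                   ┃ 
            ┗━━━━━━━━━━━━━━━━━━━┛ 
                                  
                                  
                                  
                                  
                                  
                                  


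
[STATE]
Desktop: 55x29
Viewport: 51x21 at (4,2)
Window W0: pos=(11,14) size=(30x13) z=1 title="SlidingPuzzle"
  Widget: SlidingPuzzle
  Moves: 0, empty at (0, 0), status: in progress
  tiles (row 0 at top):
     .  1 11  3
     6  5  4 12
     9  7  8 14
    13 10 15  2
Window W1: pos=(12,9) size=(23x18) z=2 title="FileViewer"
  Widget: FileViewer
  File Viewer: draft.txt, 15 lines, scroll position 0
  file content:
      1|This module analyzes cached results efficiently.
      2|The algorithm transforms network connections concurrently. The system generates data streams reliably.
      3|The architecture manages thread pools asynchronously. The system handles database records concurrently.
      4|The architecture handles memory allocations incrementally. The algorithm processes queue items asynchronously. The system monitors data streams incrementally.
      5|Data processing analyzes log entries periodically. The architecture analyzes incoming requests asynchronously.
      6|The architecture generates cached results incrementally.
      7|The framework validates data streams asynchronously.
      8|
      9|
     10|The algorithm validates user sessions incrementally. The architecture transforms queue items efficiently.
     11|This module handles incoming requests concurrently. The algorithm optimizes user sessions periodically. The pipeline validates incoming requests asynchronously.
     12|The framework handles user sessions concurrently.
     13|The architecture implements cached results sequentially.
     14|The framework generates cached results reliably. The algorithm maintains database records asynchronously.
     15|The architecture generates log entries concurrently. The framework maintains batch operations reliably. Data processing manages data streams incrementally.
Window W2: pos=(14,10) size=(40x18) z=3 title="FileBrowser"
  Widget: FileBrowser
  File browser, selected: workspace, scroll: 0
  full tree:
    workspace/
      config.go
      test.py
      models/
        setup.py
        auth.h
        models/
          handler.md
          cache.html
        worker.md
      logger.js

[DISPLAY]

                                                   
                                                   
                                                   
                                                   
                                                   
                                                   
                                                   
        ┏━━━━━━━━━━━━━━━━━━━━━┓                    
        ┃ ┏━━━━━━━━━━━━━━━━━━━━━━━━━━━━━━━━━━━━━━┓ 
        ┠─┃ FileBrowser                          ┃ 
        ┃T┠──────────────────────────────────────┨ 
        ┃T┃> [-] workspace/                      ┃ 
       ┏┃T┃    config.go                         ┃ 
       ┃┃T┃    test.py                           ┃ 
       ┠┃D┃    [+] models/                       ┃ 
       ┃┃T┃    logger.js                         ┃ 
       ┃┃T┃                                      ┃ 
       ┃┃ ┃                                      ┃ 
       ┃┃ ┃                                      ┃ 
       ┃┃T┃                                      ┃ 
       ┃┃T┃                                      ┃ 


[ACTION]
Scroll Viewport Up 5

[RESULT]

                                                   
                                                   
                                                   
                                                   
                                                   
                                                   
                                                   
                                                   
                                                   
        ┏━━━━━━━━━━━━━━━━━━━━━┓                    
        ┃ ┏━━━━━━━━━━━━━━━━━━━━━━━━━━━━━━━━━━━━━━┓ 
        ┠─┃ FileBrowser                          ┃ 
        ┃T┠──────────────────────────────────────┨ 
        ┃T┃> [-] workspace/                      ┃ 
       ┏┃T┃    config.go                         ┃ 
       ┃┃T┃    test.py                           ┃ 
       ┠┃D┃    [+] models/                       ┃ 
       ┃┃T┃    logger.js                         ┃ 
       ┃┃T┃                                      ┃ 
       ┃┃ ┃                                      ┃ 
       ┃┃ ┃                                      ┃ 


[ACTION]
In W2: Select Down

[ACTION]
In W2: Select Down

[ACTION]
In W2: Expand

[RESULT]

                                                   
                                                   
                                                   
                                                   
                                                   
                                                   
                                                   
                                                   
                                                   
        ┏━━━━━━━━━━━━━━━━━━━━━┓                    
        ┃ ┏━━━━━━━━━━━━━━━━━━━━━━━━━━━━━━━━━━━━━━┓ 
        ┠─┃ FileBrowser                          ┃ 
        ┃T┠──────────────────────────────────────┨ 
        ┃T┃  [-] workspace/                      ┃ 
       ┏┃T┃    config.go                         ┃ 
       ┃┃T┃  > test.py                           ┃ 
       ┠┃D┃    [+] models/                       ┃ 
       ┃┃T┃    logger.js                         ┃ 
       ┃┃T┃                                      ┃ 
       ┃┃ ┃                                      ┃ 
       ┃┃ ┃                                      ┃ 


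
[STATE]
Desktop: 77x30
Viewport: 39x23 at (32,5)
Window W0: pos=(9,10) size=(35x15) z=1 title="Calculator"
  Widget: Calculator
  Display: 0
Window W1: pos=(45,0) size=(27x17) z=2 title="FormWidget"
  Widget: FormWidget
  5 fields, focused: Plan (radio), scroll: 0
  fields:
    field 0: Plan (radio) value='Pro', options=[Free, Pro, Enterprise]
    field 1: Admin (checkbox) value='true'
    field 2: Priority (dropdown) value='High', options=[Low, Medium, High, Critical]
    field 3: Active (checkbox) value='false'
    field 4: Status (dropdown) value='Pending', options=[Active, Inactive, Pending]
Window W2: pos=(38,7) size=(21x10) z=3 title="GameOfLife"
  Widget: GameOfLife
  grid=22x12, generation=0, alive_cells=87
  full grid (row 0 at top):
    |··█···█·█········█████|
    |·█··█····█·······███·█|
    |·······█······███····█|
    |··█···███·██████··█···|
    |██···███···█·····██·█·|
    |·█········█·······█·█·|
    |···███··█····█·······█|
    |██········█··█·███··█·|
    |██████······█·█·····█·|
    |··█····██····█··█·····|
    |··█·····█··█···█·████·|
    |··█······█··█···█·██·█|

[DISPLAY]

             ┃  Priority:   [High    ▼]
             ┃  Active:     [ ]        
      ┏━━━━━━━━━━━━━━━━━━━┓ [Pending ▼]
      ┃ GameOfLife        ┃            
      ┠───────────────────┨            
━━━━━━┃Gen: 0             ┃            
      ┃·█···███·██████··█·┃            
──────┃█···███···█·····██·┃            
      ┃█········█·······█·┃            
      ┃··███··█····█······┃            
      ┃█········█··█·███··┃            
      ┗━━━━━━━━━━━━━━━━━━━┛━━━━━━━━━━━━
           ┃                           
           ┃                           
           ┃                           
           ┃                           
           ┃                           
           ┃                           
           ┃                           
━━━━━━━━━━━┛                           
                                       
                                       
                                       


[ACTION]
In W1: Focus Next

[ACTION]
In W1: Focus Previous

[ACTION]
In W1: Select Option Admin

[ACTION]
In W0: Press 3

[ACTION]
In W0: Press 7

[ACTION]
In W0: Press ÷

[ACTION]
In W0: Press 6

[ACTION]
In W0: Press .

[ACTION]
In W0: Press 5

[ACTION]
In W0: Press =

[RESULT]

             ┃  Priority:   [High    ▼]
             ┃  Active:     [ ]        
      ┏━━━━━━━━━━━━━━━━━━━┓ [Pending ▼]
      ┃ GameOfLife        ┃            
      ┠───────────────────┨            
━━━━━━┃Gen: 0             ┃            
      ┃·█···███·██████··█·┃            
──────┃█···███···█·····██·┃            
5.6923┃█········█·······█·┃            
      ┃··███··█····█······┃            
      ┃█········█··█·███··┃            
      ┗━━━━━━━━━━━━━━━━━━━┛━━━━━━━━━━━━
           ┃                           
           ┃                           
           ┃                           
           ┃                           
           ┃                           
           ┃                           
           ┃                           
━━━━━━━━━━━┛                           
                                       
                                       
                                       
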